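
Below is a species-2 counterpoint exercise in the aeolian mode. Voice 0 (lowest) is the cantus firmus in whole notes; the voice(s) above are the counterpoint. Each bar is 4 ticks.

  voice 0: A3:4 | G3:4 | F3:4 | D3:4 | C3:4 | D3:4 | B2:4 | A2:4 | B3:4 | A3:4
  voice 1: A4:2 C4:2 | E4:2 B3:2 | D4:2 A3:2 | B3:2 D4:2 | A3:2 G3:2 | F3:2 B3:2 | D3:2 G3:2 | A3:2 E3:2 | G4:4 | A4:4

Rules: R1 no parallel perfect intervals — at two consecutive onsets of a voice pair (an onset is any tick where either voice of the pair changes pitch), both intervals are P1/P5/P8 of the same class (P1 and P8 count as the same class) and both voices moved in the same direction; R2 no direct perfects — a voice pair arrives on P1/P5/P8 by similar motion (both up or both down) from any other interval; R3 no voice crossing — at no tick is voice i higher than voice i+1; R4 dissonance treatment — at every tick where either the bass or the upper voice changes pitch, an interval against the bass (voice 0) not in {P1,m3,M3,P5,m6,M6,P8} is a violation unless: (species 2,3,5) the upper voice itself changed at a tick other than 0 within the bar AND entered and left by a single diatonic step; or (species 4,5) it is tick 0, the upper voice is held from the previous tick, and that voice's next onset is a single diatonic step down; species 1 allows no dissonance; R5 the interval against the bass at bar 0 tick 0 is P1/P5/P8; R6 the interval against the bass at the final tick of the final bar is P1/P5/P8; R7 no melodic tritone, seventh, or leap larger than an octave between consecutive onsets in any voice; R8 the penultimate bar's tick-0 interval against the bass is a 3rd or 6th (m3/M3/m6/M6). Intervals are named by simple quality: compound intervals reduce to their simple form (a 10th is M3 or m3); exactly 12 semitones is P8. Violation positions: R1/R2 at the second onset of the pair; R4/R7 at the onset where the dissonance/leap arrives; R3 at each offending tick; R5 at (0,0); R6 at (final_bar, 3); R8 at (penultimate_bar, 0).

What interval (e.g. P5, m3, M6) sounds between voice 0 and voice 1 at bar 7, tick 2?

voice 0=A2 voice 1=E3 -> P5

P5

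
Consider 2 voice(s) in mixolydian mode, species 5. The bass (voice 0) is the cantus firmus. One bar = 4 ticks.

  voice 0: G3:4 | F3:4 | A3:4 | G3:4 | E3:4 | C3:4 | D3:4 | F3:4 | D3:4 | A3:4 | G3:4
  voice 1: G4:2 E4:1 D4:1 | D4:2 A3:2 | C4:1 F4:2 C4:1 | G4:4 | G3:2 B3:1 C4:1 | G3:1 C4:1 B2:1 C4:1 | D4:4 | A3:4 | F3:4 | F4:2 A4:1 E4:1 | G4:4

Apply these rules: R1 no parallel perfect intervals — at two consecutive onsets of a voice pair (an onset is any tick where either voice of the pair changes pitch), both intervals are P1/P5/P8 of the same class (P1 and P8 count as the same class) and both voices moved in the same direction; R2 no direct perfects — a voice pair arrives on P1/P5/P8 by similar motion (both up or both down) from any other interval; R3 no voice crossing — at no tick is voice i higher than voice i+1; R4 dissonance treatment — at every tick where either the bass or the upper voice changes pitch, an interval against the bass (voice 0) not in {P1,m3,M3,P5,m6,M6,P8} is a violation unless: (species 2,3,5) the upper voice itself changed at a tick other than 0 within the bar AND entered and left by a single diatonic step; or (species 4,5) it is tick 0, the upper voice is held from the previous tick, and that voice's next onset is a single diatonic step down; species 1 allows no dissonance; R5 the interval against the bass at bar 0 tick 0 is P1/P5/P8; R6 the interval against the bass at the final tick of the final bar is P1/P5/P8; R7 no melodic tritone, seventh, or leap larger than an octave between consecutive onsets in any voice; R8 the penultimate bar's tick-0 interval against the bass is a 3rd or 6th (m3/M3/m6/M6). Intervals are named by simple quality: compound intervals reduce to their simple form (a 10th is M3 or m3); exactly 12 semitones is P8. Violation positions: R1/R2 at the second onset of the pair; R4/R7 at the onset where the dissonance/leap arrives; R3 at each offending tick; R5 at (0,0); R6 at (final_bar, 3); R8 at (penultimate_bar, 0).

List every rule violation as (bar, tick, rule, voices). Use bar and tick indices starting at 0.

bar 0: v0=G3 v1=G4 downbeat P8
bar 1: v0=F3 v1=D4 downbeat M6
bar 2: v0=A3 v1=C4 downbeat m3
bar 3: v0=G3 v1=G4 downbeat P8
bar 4: v0=E3 v1=G3 downbeat m3
bar 5: v0=C3 v1=G3 downbeat P5
bar 6: v0=D3 v1=D4 downbeat P8
bar 7: v0=F3 v1=A3 downbeat M3
bar 8: v0=D3 v1=F3 downbeat m3
bar 9: v0=A3 v1=F4 downbeat m6
bar 10: v0=G3 v1=G4 downbeat P8
  -> R2 @ bar 5 tick 0 v(0, 1): E3/C4 m6 -> C3/G3 P5 similar
  -> R3 @ bar 5 tick 2 v(0, 1): C3 above B2
  -> R4 @ bar 5 tick 2 v(0, 1): C3/B2 m2 untreated
  -> R7 @ bar 5 tick 2 v(1,): C4->B2 leap 13st
  -> R7 @ bar 5 tick 3 v(1,): B2->C4 leap 13st
  -> R1 @ bar 6 tick 0 v(0, 1): C3/C4 P8 -> D3/D4 P8 similar

(5, 0, R2, (0, 1))
(5, 2, R3, (0, 1))
(5, 2, R4, (0, 1))
(5, 2, R7, (1,))
(5, 3, R7, (1,))
(6, 0, R1, (0, 1))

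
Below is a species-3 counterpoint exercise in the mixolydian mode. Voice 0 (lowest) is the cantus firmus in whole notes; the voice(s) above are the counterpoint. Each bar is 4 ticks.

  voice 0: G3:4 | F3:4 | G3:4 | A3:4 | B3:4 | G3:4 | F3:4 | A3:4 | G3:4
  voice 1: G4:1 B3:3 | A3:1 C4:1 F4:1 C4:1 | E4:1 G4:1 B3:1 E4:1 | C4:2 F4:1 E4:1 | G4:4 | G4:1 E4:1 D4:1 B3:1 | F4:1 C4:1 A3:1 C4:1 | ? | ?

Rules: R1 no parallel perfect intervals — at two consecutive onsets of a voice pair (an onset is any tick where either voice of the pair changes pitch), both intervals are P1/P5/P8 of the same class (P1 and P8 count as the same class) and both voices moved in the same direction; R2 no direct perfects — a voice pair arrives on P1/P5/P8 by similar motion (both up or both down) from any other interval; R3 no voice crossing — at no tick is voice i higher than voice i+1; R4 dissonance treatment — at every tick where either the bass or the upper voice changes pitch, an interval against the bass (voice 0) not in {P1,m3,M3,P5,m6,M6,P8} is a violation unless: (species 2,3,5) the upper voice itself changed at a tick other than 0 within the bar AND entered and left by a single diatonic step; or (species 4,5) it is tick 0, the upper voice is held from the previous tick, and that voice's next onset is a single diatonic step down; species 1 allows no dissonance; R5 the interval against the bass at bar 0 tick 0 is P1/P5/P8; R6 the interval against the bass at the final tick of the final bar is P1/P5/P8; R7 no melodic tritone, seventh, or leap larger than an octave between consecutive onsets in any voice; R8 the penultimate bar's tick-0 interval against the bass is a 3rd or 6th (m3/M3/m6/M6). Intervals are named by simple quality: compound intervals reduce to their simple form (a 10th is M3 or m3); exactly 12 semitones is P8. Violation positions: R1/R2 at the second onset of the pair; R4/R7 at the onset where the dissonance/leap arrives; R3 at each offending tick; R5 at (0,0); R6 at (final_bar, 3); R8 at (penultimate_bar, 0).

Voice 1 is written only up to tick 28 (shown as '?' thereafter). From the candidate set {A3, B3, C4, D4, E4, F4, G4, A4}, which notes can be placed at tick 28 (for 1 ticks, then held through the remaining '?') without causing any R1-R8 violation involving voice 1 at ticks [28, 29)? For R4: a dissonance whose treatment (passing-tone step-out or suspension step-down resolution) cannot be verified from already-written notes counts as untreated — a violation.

{C4, F4}

A3: violates R8
B3: violates R4,R8
C4: legal
D4: violates R4,R8
E4: violates R1,R8
F4: legal
G4: violates R4,R8
A4: violates R2,R8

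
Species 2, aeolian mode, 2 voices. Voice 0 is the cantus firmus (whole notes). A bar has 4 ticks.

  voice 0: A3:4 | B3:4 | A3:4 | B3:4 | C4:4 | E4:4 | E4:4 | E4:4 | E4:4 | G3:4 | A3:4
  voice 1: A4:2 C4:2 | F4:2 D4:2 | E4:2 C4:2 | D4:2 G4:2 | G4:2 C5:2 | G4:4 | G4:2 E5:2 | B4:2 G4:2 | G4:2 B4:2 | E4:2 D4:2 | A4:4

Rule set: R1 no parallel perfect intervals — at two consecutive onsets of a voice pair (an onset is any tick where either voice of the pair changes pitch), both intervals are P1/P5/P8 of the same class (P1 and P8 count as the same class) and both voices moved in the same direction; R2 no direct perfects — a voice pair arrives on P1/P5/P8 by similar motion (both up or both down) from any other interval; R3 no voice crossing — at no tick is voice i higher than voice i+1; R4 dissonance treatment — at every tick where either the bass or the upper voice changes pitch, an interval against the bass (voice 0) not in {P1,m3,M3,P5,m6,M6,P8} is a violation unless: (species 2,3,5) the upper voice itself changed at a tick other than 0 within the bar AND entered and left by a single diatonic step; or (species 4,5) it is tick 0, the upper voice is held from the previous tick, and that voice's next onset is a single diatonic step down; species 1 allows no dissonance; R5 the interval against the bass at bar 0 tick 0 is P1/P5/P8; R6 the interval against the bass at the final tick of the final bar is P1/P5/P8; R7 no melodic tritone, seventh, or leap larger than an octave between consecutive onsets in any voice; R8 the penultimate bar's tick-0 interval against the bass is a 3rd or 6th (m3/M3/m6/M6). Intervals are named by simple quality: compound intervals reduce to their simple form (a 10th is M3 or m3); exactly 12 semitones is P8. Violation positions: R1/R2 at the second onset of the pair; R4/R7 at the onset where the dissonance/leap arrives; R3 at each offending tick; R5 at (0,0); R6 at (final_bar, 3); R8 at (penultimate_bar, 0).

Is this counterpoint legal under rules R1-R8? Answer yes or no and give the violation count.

No (2 violations)

bar 0: v0=A3 v1=A4 (P8)
bar 1: v0=B3 v1=F4 (TT)
bar 2: v0=A3 v1=E4 (P5)
bar 3: v0=B3 v1=D4 (m3)
bar 4: v0=C4 v1=G4 (P5)
bar 5: v0=E4 v1=G4 (m3)
bar 6: v0=E4 v1=G4 (m3)
bar 7: v0=E4 v1=B4 (P5)
bar 8: v0=E4 v1=G4 (m3)
bar 9: v0=G3 v1=E4 (M6)
bar 10: v0=A3 v1=A4 (P8)
  R4 @ bar1.0: B3/F4 TT untreated
  R2 @ bar10.0: G3/D4 P5 -> A3/A4 P8 similar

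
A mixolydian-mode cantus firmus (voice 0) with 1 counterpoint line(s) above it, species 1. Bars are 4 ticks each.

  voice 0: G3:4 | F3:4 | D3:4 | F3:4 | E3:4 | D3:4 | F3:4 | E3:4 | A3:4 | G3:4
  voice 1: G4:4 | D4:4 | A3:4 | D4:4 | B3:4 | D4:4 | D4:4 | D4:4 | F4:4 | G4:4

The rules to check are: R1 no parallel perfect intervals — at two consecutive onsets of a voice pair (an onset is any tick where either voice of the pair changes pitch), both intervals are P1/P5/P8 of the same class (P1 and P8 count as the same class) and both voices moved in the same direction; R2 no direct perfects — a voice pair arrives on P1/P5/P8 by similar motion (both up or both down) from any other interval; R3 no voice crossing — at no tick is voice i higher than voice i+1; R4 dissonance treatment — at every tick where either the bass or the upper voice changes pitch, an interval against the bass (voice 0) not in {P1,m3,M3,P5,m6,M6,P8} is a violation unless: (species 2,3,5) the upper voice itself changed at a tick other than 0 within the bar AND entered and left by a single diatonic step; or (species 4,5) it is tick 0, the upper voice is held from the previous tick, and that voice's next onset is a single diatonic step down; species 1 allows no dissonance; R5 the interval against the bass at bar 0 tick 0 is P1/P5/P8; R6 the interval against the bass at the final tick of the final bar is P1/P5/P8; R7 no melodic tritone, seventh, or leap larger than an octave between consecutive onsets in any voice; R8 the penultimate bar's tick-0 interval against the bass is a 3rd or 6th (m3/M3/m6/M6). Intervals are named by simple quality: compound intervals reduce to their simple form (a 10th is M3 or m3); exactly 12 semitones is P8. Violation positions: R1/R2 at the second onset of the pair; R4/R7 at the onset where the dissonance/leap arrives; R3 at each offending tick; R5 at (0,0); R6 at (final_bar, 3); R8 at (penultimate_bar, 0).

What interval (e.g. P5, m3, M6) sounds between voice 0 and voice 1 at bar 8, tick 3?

voice 0=A3 voice 1=F4 -> m6

m6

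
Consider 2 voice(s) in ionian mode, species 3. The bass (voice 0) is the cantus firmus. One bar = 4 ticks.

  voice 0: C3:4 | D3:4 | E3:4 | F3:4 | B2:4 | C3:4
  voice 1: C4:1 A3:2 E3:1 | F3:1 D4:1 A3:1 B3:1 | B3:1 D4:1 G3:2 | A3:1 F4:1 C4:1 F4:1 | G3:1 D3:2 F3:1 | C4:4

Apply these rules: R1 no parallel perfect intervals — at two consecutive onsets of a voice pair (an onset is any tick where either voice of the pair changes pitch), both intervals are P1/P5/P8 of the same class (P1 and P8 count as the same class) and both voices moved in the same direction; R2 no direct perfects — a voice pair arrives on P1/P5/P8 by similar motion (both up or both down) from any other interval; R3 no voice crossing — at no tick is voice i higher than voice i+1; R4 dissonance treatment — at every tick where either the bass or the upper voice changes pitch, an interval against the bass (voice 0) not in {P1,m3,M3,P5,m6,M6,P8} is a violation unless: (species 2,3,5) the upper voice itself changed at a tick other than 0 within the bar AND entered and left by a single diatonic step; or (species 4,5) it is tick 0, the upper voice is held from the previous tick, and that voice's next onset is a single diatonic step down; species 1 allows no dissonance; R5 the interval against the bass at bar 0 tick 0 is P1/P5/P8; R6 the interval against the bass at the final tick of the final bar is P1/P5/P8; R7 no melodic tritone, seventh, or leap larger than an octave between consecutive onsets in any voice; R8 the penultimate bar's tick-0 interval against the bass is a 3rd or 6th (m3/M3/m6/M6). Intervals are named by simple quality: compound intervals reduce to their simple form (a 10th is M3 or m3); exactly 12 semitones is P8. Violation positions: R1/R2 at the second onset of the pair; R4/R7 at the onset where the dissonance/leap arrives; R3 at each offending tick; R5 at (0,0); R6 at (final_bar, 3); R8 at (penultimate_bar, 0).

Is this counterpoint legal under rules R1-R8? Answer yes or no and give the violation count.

No (5 violations)

bar 0: v0=C3 v1=C4 (P8)
bar 1: v0=D3 v1=F3 (m3)
bar 2: v0=E3 v1=B3 (P5)
bar 3: v0=F3 v1=A3 (M3)
bar 4: v0=B2 v1=G3 (m6)
bar 5: v0=C3 v1=C4 (P8)
  R4 @ bar2.1: E3/D4 m7 untreated
  R7 @ bar4.0: F3->B2 leap 6st
  R7 @ bar4.0: F4->G3 leap 10st
  R4 @ bar4.3: B2/F3 TT untreated
  R2 @ bar5.0: B2/F3 TT -> C3/C4 P8 similar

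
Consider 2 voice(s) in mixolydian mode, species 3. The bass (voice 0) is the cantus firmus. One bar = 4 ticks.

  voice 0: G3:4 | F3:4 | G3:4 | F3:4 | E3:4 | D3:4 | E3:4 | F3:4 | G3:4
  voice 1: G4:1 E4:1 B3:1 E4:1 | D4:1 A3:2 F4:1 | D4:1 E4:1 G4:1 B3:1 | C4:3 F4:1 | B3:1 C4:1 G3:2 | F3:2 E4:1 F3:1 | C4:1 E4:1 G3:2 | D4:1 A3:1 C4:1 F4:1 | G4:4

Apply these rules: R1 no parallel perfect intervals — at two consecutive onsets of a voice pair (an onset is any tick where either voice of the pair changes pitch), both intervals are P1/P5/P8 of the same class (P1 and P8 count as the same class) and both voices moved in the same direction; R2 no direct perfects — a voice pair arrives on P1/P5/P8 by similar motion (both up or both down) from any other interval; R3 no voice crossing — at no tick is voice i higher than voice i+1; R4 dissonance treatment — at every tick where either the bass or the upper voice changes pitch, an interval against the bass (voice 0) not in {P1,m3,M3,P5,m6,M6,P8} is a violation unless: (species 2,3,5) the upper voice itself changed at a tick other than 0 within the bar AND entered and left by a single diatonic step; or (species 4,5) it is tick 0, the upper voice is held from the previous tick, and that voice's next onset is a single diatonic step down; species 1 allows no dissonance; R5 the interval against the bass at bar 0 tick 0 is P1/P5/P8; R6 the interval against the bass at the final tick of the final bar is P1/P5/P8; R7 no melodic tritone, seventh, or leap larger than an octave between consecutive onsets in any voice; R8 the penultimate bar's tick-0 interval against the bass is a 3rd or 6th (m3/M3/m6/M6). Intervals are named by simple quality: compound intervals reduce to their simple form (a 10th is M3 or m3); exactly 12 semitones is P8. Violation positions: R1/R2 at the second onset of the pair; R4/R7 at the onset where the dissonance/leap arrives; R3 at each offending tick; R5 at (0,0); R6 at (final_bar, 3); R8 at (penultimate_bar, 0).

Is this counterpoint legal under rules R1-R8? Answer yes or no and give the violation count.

bar 0: v0=G3 v1=G4 (P8)
bar 1: v0=F3 v1=D4 (M6)
bar 2: v0=G3 v1=D4 (P5)
bar 3: v0=F3 v1=C4 (P5)
bar 4: v0=E3 v1=B3 (P5)
bar 5: v0=D3 v1=F3 (m3)
bar 6: v0=E3 v1=C4 (m6)
bar 7: v0=F3 v1=D4 (M6)
bar 8: v0=G3 v1=G4 (P8)
  R2 @ bar4.0: F3/F4 P8 -> E3/B3 P5 similar
  R7 @ bar4.0: F4->B3 leap 6st
  R4 @ bar5.2: D3/E4 M2 untreated
  R7 @ bar5.2: F3->E4 leap 11st
  R7 @ bar5.3: E4->F3 leap 11st
  R1 @ bar8.0: F3/F4 P8 -> G3/G4 P8 similar

No (6 violations)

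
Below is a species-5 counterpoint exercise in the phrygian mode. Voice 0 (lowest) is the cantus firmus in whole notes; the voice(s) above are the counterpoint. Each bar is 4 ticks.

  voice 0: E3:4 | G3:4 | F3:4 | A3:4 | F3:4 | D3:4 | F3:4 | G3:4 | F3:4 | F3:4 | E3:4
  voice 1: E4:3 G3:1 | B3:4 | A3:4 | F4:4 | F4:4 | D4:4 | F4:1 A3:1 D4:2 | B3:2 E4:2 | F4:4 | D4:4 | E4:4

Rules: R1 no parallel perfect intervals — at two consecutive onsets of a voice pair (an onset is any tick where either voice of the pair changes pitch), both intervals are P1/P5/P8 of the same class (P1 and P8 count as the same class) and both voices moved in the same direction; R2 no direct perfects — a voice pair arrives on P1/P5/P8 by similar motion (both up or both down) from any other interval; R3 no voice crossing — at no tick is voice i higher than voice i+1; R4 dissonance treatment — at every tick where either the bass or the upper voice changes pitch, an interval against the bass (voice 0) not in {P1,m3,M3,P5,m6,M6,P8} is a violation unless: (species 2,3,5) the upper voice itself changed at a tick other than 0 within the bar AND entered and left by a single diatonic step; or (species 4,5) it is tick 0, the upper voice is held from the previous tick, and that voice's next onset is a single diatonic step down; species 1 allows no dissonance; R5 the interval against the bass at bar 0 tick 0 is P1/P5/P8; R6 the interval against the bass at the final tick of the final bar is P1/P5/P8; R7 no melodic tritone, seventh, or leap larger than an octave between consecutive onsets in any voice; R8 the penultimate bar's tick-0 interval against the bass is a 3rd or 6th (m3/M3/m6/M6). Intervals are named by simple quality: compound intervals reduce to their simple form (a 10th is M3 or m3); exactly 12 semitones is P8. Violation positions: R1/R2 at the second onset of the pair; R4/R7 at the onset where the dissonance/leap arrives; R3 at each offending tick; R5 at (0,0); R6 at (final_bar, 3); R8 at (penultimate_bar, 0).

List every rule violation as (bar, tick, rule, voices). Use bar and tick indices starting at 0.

bar 0: v0=E3 v1=E4 downbeat P8
bar 1: v0=G3 v1=B3 downbeat M3
bar 2: v0=F3 v1=A3 downbeat M3
bar 3: v0=A3 v1=F4 downbeat m6
bar 4: v0=F3 v1=F4 downbeat P8
bar 5: v0=D3 v1=D4 downbeat P8
bar 6: v0=F3 v1=F4 downbeat P8
bar 7: v0=G3 v1=B3 downbeat M3
bar 8: v0=F3 v1=F4 downbeat P8
bar 9: v0=F3 v1=D4 downbeat M6
bar 10: v0=E3 v1=E4 downbeat P8
  -> R1 @ bar 5 tick 0 v(0, 1): F3/F4 P8 -> D3/D4 P8 similar
  -> R1 @ bar 6 tick 0 v(0, 1): D3/D4 P8 -> F3/F4 P8 similar

(5, 0, R1, (0, 1))
(6, 0, R1, (0, 1))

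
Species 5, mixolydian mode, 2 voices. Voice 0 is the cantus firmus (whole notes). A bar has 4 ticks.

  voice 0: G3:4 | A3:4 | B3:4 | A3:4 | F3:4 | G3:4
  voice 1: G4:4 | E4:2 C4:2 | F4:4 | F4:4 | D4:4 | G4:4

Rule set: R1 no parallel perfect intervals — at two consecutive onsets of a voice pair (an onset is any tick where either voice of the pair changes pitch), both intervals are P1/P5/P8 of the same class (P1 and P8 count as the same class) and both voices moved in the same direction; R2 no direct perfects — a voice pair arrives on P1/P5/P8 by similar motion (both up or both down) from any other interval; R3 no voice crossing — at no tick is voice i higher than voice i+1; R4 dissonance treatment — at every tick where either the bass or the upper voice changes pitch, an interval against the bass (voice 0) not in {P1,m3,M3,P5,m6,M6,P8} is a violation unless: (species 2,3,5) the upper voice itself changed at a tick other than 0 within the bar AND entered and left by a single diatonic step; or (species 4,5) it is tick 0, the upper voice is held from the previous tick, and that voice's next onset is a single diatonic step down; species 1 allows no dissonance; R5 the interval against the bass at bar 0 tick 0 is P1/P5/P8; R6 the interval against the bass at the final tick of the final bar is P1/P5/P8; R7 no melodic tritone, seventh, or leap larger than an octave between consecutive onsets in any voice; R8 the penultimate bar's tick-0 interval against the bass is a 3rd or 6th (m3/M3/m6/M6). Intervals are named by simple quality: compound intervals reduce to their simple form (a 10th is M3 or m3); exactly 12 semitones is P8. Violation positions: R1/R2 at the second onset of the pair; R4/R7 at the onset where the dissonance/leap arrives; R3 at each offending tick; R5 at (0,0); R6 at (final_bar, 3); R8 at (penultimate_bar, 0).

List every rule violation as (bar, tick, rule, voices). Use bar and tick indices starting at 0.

bar 0: v0=G3 v1=G4 downbeat P8
bar 1: v0=A3 v1=E4 downbeat P5
bar 2: v0=B3 v1=F4 downbeat TT
bar 3: v0=A3 v1=F4 downbeat m6
bar 4: v0=F3 v1=D4 downbeat M6
bar 5: v0=G3 v1=G4 downbeat P8
  -> R4 @ bar 2 tick 0 v(0, 1): B3/F4 TT untreated
  -> R2 @ bar 5 tick 0 v(0, 1): F3/D4 M6 -> G3/G4 P8 similar

(2, 0, R4, (0, 1))
(5, 0, R2, (0, 1))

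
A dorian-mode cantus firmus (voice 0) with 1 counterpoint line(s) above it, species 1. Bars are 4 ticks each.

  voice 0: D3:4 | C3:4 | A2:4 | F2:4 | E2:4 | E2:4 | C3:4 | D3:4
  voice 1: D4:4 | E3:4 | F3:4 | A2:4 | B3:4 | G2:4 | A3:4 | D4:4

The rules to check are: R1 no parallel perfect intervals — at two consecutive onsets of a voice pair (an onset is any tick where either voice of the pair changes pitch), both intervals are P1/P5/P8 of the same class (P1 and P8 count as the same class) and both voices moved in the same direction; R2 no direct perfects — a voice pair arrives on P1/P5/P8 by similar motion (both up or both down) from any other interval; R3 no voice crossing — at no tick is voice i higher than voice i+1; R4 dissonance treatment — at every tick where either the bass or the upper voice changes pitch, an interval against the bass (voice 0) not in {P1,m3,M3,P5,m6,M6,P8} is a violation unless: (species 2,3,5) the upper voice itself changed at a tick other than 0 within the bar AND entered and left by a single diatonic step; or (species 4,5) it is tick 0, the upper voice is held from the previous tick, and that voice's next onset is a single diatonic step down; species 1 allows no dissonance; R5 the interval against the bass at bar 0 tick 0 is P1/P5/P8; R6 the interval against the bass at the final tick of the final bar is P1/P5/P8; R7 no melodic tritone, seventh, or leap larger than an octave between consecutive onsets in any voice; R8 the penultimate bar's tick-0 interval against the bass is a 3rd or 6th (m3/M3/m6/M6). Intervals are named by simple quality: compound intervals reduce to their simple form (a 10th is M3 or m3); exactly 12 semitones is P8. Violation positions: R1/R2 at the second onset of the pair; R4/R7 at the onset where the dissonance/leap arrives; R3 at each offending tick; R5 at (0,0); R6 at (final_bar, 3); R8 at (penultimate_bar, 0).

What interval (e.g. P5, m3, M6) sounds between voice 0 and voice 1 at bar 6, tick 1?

voice 0=C3 voice 1=A3 -> M6

M6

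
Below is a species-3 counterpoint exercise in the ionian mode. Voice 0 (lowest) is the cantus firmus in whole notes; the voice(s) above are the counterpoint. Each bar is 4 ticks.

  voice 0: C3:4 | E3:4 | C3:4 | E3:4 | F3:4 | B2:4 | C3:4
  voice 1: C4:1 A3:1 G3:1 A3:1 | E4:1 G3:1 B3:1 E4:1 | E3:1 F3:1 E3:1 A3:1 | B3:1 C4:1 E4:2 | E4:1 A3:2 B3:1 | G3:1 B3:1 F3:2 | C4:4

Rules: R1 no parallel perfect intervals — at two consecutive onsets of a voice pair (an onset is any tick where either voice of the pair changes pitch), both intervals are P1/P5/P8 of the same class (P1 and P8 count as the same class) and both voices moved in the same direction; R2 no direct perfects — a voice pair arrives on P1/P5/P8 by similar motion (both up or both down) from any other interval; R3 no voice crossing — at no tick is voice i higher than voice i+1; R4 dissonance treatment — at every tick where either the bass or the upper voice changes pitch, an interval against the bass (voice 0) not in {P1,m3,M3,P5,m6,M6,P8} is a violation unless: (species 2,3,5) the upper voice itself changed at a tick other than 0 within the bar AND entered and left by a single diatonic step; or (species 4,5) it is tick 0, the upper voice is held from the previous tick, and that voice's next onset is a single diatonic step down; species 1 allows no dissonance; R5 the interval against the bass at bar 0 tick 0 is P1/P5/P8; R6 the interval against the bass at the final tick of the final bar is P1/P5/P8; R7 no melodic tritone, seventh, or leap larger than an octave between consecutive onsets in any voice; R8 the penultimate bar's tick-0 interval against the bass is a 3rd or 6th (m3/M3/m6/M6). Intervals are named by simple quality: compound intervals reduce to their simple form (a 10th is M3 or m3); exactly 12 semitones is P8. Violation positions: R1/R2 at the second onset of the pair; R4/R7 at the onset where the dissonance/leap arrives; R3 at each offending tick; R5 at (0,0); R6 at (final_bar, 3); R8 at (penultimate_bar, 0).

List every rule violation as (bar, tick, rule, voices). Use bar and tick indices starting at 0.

bar 0: v0=C3 v1=C4 downbeat P8
bar 1: v0=E3 v1=E4 downbeat P8
bar 2: v0=C3 v1=E3 downbeat M3
bar 3: v0=E3 v1=B3 downbeat P5
bar 4: v0=F3 v1=E4 downbeat M7
bar 5: v0=B2 v1=G3 downbeat m6
bar 6: v0=C3 v1=C4 downbeat P8
  -> R2 @ bar 1 tick 0 v(0, 1): C3/A3 M6 -> E3/E4 P8 similar
  -> R2 @ bar 3 tick 0 v(0, 1): C3/A3 M6 -> E3/B3 P5 similar
  -> R4 @ bar 4 tick 0 v(0, 1): F3/E4 M7 untreated
  -> R4 @ bar 4 tick 3 v(0, 1): F3/B3 TT untreated
  -> R7 @ bar 5 tick 0 v(0,): F3->B2 leap 6st
  -> R4 @ bar 5 tick 2 v(0, 1): B2/F3 TT untreated
  -> R7 @ bar 5 tick 2 v(1,): B3->F3 leap 6st
  -> R2 @ bar 6 tick 0 v(0, 1): B2/F3 TT -> C3/C4 P8 similar

(1, 0, R2, (0, 1))
(3, 0, R2, (0, 1))
(4, 0, R4, (0, 1))
(4, 3, R4, (0, 1))
(5, 0, R7, (0,))
(5, 2, R4, (0, 1))
(5, 2, R7, (1,))
(6, 0, R2, (0, 1))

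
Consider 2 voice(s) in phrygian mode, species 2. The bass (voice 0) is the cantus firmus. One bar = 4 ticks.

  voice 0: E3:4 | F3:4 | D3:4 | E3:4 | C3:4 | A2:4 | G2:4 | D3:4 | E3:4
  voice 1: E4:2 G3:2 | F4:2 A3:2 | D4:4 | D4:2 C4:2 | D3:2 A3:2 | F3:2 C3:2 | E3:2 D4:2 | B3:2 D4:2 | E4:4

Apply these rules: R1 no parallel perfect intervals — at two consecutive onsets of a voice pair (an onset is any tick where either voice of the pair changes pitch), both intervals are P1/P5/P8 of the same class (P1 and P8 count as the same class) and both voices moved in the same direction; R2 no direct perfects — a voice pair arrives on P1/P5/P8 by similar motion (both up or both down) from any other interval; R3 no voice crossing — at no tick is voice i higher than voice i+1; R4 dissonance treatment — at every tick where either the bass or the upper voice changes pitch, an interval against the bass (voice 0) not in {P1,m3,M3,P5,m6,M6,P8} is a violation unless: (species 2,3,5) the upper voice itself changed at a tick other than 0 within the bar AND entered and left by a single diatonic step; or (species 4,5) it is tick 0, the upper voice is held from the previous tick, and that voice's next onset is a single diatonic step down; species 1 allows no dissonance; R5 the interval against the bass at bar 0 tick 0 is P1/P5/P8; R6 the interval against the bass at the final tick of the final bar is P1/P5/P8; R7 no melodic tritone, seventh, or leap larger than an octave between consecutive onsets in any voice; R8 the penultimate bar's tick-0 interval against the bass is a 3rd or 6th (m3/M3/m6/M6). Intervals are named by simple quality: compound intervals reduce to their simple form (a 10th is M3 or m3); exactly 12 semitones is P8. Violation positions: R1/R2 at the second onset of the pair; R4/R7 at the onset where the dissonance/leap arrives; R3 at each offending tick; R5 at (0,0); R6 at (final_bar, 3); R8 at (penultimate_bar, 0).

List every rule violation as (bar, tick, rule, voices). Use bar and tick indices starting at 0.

(1, 0, R2, (0, 1))
(1, 0, R7, (1,))
(3, 0, R4, (0, 1))
(4, 0, R4, (0, 1))
(4, 0, R7, (1,))
(6, 2, R7, (1,))
(8, 0, R1, (0, 1))

bar 0: v0=E3 v1=E4 downbeat P8
bar 1: v0=F3 v1=F4 downbeat P8
bar 2: v0=D3 v1=D4 downbeat P8
bar 3: v0=E3 v1=D4 downbeat m7
bar 4: v0=C3 v1=D3 downbeat M2
bar 5: v0=A2 v1=F3 downbeat m6
bar 6: v0=G2 v1=E3 downbeat M6
bar 7: v0=D3 v1=B3 downbeat M6
bar 8: v0=E3 v1=E4 downbeat P8
  -> R2 @ bar 1 tick 0 v(0, 1): E3/G3 m3 -> F3/F4 P8 similar
  -> R7 @ bar 1 tick 0 v(1,): G3->F4 leap 10st
  -> R4 @ bar 3 tick 0 v(0, 1): E3/D4 m7 untreated
  -> R4 @ bar 4 tick 0 v(0, 1): C3/D3 M2 untreated
  -> R7 @ bar 4 tick 0 v(1,): C4->D3 leap 10st
  -> R7 @ bar 6 tick 2 v(1,): E3->D4 leap 10st
  -> R1 @ bar 8 tick 0 v(0, 1): D3/D4 P8 -> E3/E4 P8 similar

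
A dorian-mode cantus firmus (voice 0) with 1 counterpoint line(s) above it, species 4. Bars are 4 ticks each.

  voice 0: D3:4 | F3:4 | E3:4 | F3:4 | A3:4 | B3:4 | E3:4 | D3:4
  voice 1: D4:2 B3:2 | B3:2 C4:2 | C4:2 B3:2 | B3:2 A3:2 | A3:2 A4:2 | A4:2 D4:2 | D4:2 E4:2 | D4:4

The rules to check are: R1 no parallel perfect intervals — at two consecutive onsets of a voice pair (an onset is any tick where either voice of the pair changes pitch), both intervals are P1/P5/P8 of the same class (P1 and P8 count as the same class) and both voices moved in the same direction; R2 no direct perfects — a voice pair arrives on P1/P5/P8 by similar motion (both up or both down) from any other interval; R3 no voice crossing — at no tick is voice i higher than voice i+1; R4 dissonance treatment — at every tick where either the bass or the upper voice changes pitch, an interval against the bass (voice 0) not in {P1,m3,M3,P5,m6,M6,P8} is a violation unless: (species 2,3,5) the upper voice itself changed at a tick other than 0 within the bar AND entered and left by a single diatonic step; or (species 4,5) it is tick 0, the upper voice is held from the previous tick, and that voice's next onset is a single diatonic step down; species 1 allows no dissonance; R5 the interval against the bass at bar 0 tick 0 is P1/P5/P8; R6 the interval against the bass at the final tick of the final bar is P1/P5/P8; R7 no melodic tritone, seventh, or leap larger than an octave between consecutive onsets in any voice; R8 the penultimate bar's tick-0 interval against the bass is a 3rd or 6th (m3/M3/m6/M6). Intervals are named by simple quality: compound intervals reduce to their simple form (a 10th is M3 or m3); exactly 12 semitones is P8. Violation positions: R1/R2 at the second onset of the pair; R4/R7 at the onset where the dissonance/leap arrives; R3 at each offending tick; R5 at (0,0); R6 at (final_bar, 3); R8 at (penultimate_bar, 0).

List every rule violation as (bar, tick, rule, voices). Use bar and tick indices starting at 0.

(1, 0, R4, (0, 1))
(5, 0, R4, (0, 1))
(6, 0, R4, (0, 1))
(6, 0, R8, (0, 1))
(7, 0, R1, (0, 1))

bar 0: v0=D3 v1=D4 downbeat P8
bar 1: v0=F3 v1=B3 downbeat TT
bar 2: v0=E3 v1=C4 downbeat m6
bar 3: v0=F3 v1=B3 downbeat TT
bar 4: v0=A3 v1=A3 downbeat P1
bar 5: v0=B3 v1=A4 downbeat m7
bar 6: v0=E3 v1=D4 downbeat m7
bar 7: v0=D3 v1=D4 downbeat P8
  -> R4 @ bar 1 tick 0 v(0, 1): F3/B3 TT untreated
  -> R4 @ bar 5 tick 0 v(0, 1): B3/A4 m7 untreated
  -> R4 @ bar 6 tick 0 v(0, 1): E3/D4 m7 untreated
  -> R8 @ bar 6 tick 0 v(0, 1): penult m7 not 3rd/6th
  -> R1 @ bar 7 tick 0 v(0, 1): E3/E4 P8 -> D3/D4 P8 similar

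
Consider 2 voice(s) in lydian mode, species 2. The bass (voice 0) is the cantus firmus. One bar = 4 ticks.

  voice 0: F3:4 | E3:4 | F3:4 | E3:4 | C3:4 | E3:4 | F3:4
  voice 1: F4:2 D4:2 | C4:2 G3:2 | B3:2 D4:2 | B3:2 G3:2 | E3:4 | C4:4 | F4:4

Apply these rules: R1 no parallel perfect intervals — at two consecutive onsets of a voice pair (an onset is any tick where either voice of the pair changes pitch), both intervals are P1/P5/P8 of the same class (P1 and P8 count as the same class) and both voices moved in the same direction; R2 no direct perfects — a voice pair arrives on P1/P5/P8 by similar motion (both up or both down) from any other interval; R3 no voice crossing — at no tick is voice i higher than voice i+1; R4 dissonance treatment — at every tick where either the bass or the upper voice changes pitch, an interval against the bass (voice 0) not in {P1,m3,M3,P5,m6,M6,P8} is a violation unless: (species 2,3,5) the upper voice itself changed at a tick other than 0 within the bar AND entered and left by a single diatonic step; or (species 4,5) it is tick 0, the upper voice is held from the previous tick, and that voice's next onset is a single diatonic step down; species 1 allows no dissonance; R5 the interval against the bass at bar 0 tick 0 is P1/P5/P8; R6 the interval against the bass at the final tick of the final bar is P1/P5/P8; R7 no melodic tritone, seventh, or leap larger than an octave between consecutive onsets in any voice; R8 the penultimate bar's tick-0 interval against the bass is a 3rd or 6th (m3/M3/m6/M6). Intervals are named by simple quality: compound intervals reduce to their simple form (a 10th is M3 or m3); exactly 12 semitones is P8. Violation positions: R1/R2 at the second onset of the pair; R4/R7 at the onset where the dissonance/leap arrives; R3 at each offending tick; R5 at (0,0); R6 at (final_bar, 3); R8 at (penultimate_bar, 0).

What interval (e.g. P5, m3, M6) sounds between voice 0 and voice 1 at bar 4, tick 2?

voice 0=C3 voice 1=E3 -> M3

M3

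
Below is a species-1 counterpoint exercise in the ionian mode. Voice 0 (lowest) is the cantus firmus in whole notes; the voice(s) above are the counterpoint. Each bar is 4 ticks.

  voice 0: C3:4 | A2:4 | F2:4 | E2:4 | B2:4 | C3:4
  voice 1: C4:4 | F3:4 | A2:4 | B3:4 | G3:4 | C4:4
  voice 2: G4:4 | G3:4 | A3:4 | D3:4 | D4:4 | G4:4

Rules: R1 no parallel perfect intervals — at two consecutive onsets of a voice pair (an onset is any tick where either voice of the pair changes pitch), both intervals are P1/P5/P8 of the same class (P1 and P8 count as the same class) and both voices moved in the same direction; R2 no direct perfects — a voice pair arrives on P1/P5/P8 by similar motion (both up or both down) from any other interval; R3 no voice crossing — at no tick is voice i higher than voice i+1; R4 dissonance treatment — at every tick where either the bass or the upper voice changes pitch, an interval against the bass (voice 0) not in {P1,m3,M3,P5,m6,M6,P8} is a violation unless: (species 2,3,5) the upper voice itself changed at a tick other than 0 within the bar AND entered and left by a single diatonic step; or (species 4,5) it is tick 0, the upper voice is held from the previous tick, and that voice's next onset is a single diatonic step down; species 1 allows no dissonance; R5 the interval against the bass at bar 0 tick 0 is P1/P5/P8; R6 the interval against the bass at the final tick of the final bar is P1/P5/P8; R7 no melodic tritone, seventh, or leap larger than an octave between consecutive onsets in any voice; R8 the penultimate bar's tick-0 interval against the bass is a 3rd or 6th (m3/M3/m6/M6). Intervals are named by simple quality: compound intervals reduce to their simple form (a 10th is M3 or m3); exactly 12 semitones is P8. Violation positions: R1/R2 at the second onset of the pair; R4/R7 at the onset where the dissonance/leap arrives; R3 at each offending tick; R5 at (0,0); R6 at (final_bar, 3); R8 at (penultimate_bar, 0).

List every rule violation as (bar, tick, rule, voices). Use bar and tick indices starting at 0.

(1, 0, R4, (0, 2))
(3, 0, R3, (1, 2))
(3, 0, R4, (0, 2))
(3, 0, R7, (1,))
(3, 1, R3, (1, 2))
(3, 2, R3, (1, 2))
(3, 3, R3, (1, 2))
(5, 0, R1, (1, 2))
(5, 0, R2, (0, 1))
(5, 0, R2, (0, 2))

bar 0: v0=C3 v1=C4 v2=G4 downbeat P5
bar 1: v0=A2 v1=F3 v2=G3 downbeat m7
bar 2: v0=F2 v1=A2 v2=A3 downbeat M3
bar 3: v0=E2 v1=B3 v2=D3 downbeat m7
bar 4: v0=B2 v1=G3 v2=D4 downbeat m3
bar 5: v0=C3 v1=C4 v2=G4 downbeat P5
  -> R4 @ bar 1 tick 0 v(0, 2): A2/G3 m7 untreated
  -> R3 @ bar 3 tick 0 v(1, 2): B3 above D3
  -> R4 @ bar 3 tick 0 v(0, 2): E2/D3 m7 untreated
  -> R7 @ bar 3 tick 0 v(1,): A2->B3 leap 14st
  -> R3 @ bar 3 tick 1 v(1, 2): B3 above D3
  -> R3 @ bar 3 tick 2 v(1, 2): B3 above D3
  -> R3 @ bar 3 tick 3 v(1, 2): B3 above D3
  -> R1 @ bar 5 tick 0 v(1, 2): G3/D4 P5 -> C4/G4 P5 similar
  -> R2 @ bar 5 tick 0 v(0, 1): B2/G3 m6 -> C3/C4 P8 similar
  -> R2 @ bar 5 tick 0 v(0, 2): B2/D4 m3 -> C3/G4 P5 similar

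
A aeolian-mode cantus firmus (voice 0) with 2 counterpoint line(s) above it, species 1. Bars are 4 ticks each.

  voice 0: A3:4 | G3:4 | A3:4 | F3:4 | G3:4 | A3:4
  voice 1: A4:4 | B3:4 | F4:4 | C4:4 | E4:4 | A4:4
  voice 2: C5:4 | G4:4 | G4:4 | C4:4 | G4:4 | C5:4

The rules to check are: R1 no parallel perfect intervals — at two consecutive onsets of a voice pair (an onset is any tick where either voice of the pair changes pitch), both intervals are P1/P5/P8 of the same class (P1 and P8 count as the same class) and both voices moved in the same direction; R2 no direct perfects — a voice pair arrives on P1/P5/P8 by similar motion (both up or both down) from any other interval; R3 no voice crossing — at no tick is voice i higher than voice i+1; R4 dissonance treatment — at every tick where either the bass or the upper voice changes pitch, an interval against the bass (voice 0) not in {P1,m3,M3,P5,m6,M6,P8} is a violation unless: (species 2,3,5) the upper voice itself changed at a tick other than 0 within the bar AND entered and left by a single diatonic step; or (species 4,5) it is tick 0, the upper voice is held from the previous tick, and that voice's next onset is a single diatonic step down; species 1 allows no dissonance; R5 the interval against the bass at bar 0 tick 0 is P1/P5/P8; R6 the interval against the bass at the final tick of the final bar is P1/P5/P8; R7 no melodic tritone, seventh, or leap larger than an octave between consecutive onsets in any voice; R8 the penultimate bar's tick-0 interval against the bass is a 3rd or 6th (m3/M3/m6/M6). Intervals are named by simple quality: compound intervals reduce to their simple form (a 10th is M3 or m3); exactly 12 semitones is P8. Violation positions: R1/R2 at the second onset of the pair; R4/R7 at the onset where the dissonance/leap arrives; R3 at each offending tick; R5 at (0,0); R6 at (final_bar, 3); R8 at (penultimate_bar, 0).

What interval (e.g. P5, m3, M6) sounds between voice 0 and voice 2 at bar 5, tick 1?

m3

voice 0=A3 voice 2=C5 -> m3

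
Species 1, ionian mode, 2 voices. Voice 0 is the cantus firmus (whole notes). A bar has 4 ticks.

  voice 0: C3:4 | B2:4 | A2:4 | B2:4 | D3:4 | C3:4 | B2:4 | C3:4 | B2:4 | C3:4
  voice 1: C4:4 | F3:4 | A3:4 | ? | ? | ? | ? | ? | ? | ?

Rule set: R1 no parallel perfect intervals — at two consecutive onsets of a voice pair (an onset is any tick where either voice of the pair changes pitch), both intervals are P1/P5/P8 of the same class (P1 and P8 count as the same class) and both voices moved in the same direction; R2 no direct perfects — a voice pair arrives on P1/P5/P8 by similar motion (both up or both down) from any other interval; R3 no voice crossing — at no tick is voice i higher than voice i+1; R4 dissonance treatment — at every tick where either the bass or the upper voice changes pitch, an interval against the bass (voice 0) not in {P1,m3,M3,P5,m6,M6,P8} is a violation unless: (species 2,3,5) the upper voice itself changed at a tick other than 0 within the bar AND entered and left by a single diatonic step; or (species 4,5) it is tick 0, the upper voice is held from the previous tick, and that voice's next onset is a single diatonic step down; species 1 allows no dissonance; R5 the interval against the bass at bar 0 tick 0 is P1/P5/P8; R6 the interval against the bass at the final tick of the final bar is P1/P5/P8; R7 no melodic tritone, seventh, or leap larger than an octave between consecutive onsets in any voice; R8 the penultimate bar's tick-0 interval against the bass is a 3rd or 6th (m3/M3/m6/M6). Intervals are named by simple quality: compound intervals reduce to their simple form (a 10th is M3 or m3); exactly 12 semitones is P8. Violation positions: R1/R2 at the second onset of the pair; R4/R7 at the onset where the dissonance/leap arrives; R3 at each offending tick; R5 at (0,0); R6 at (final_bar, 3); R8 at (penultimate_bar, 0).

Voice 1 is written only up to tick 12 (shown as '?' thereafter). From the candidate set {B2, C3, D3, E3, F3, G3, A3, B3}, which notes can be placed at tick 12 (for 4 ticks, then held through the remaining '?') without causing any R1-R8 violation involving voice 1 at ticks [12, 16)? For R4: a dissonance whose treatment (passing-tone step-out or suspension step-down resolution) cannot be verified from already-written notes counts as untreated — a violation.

{D3, G3}

B2: violates R7
C3: violates R4
D3: legal
E3: violates R4
F3: violates R4
G3: legal
A3: violates R4
B3: violates R1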